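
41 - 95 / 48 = 1873 / 48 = 39.02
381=381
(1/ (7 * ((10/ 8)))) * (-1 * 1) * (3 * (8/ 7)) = -96/ 245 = -0.39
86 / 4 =43 / 2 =21.50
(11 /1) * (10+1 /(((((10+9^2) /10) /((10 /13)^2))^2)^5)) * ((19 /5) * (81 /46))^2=19281947416498128746972806331170907092864784423931 /3915043946422158064339696509950689923115223290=4925.09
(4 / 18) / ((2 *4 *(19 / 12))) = 1 / 57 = 0.02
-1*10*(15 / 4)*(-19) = 1425 / 2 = 712.50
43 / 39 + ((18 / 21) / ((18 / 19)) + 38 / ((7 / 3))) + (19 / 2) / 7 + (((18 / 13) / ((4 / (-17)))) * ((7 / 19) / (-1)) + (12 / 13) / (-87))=3280363 / 150423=21.81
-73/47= -1.55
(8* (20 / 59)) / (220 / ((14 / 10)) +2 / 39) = 0.02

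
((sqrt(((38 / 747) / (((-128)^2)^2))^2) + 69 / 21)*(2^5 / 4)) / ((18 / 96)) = 2305994784901 / 16449011712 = 140.19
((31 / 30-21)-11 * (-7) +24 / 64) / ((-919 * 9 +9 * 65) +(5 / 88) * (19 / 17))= -1288243 / 172472415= -0.01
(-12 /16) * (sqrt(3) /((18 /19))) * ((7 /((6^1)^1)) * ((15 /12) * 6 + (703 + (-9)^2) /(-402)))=-296723 * sqrt(3) /57888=-8.88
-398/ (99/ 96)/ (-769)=12736/ 25377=0.50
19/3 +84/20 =158/15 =10.53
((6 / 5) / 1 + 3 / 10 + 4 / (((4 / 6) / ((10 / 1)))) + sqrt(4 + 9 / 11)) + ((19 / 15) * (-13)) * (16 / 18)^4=sqrt(583) / 11 + 10081621 / 196830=53.41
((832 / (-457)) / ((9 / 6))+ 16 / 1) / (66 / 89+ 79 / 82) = 8.67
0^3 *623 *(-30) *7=0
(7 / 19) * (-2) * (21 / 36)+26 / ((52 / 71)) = 1999 / 57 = 35.07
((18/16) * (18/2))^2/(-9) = -729/64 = -11.39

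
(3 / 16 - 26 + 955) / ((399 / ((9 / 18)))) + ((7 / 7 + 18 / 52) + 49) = 8549927 / 165984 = 51.51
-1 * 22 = -22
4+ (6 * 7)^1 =46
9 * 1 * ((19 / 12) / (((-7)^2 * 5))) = 57 / 980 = 0.06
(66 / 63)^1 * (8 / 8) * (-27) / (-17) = 198 / 119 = 1.66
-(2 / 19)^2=-4 / 361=-0.01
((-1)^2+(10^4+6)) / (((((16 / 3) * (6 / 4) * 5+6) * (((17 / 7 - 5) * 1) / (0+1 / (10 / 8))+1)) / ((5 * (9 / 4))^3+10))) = -6428046485 / 45632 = -140867.08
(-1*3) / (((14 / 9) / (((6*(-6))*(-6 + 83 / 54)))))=-2169 / 7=-309.86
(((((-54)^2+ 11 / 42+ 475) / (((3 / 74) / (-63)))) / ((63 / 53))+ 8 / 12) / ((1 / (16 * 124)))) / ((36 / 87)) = -4017610445264 / 189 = -21257198123.09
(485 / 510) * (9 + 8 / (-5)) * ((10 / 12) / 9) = 3589 / 5508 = 0.65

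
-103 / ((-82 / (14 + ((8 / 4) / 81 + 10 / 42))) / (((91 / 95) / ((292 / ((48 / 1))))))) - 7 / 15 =3614873 / 1535409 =2.35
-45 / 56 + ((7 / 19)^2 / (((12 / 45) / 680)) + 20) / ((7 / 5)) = 5270555 / 20216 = 260.71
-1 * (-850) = 850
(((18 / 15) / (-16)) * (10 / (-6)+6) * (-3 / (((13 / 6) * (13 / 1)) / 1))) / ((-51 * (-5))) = 3 / 22100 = 0.00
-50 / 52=-0.96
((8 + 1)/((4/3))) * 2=27/2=13.50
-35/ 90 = -7/ 18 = -0.39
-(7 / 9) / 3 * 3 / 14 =-1 / 18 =-0.06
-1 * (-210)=210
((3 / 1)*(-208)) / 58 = -312 / 29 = -10.76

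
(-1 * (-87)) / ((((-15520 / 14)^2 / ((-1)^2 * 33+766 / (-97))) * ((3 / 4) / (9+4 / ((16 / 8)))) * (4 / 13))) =98959861 / 1168221440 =0.08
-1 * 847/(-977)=847/977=0.87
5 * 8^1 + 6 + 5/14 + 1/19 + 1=12611/266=47.41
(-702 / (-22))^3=43243551 / 1331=32489.52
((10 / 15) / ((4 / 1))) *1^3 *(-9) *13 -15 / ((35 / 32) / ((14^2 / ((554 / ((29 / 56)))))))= -12195 / 554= -22.01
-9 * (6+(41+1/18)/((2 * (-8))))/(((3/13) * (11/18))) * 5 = -192855/176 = -1095.77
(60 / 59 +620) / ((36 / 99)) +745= 2452.80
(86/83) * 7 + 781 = 65425/83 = 788.25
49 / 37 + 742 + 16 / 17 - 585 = 100178 / 629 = 159.27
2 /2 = 1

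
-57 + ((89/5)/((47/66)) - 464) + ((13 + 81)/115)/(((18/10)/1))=-495.55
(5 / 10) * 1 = 1 / 2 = 0.50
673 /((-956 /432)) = -72684 /239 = -304.12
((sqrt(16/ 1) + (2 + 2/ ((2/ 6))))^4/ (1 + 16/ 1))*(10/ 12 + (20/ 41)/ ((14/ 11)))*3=21720960/ 4879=4451.93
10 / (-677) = -10 / 677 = -0.01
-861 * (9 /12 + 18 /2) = -33579 /4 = -8394.75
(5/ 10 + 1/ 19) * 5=105/ 38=2.76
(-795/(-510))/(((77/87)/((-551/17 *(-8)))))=10162644/22253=456.69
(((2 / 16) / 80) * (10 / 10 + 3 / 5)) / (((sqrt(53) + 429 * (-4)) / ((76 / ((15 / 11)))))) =-29887 / 368075375 - 209 * sqrt(53) / 4416904500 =-0.00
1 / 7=0.14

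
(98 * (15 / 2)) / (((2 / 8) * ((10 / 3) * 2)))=441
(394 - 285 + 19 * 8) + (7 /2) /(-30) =15653 /60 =260.88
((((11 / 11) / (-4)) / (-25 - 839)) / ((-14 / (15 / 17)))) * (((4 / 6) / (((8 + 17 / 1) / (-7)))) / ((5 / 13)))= 13 / 1468800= 0.00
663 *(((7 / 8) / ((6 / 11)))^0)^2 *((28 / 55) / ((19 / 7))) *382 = 49640136 / 1045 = 47502.52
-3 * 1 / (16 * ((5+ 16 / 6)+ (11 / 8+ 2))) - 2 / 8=-283 / 1060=-0.27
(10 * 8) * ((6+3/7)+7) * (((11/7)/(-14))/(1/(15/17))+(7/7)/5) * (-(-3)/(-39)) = -8.34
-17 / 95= -0.18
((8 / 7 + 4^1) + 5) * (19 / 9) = 1349 / 63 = 21.41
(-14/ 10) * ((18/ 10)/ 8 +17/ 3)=-4949/ 600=-8.25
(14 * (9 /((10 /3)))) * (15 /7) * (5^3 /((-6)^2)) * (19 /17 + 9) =48375 /17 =2845.59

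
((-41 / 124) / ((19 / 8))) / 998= -41 / 293911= -0.00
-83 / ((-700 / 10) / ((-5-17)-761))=-64989 / 70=-928.41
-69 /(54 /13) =-16.61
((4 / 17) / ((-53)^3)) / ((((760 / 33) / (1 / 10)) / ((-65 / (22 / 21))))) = 819 / 1923490840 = 0.00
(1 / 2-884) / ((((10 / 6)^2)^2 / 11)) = -1574397 / 1250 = -1259.52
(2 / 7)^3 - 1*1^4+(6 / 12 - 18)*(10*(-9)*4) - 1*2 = 2159879 / 343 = 6297.02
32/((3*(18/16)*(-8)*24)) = -4/81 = -0.05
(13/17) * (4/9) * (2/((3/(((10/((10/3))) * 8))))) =832/153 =5.44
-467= -467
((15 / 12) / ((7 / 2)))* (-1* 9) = -45 / 14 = -3.21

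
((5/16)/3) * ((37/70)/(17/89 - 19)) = -0.00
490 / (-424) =-245 / 212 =-1.16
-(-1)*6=6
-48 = -48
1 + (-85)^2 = 7226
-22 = -22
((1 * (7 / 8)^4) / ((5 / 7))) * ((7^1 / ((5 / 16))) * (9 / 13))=1058841 / 83200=12.73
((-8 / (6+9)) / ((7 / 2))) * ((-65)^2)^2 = -57122000 / 21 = -2720095.24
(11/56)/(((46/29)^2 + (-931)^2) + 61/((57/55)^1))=527307/2326960396544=0.00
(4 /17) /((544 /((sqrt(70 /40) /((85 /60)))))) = 3 * sqrt(7) /19652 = 0.00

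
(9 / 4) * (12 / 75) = 9 / 25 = 0.36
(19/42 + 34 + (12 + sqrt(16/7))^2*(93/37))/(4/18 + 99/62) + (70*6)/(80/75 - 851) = 270.72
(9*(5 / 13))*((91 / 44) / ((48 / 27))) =2835 / 704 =4.03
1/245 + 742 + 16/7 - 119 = 153196/245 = 625.29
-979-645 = -1624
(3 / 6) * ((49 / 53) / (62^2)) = 49 / 407464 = 0.00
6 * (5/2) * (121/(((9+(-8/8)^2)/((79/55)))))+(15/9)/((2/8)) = 8021/30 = 267.37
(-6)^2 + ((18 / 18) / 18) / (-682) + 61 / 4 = 51.25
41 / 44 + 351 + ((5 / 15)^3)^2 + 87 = 14079221 / 32076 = 438.93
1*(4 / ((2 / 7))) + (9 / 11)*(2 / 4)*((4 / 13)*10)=2182 / 143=15.26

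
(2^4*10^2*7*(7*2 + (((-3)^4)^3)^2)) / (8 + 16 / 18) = 355861215983700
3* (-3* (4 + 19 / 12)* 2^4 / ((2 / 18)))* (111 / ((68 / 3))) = -35435.12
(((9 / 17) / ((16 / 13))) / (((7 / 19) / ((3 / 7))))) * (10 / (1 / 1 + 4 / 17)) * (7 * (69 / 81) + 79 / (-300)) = 3801083 / 164640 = 23.09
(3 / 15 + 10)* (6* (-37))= -11322 / 5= -2264.40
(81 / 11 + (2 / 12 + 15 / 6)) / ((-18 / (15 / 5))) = -331 / 198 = -1.67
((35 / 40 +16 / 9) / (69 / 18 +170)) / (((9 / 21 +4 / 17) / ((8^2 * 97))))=5039344 / 35313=142.71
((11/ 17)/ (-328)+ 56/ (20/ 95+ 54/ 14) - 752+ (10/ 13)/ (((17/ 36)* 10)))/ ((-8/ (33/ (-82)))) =-955159808691/ 25725701248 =-37.13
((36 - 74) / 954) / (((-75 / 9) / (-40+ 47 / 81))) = -60667 / 321975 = -0.19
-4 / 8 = -1 / 2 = -0.50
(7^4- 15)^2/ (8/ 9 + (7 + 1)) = 640462.05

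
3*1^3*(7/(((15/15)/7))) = 147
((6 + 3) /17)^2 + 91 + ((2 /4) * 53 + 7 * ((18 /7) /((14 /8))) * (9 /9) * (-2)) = 393307 /4046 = 97.21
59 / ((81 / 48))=34.96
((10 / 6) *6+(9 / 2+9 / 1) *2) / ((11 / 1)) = 37 / 11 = 3.36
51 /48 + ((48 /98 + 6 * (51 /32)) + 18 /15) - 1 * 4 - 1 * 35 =-52303 /1960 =-26.69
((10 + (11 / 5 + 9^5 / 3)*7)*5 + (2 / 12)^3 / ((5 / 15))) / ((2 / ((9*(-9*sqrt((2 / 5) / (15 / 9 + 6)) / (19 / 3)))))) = -267895647*sqrt(690) / 6992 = -1006442.07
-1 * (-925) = 925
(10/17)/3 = 10/51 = 0.20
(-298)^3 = -26463592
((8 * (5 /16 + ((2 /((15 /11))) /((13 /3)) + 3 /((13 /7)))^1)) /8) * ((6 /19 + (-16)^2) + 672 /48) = 756597 /1235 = 612.63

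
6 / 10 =0.60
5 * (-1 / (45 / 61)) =-61 / 9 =-6.78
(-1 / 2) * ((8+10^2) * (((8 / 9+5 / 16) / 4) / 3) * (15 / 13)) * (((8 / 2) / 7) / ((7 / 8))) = -2595 / 637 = -4.07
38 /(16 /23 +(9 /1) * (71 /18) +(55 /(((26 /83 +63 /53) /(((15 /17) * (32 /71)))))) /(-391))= 236974669684 /225490172745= 1.05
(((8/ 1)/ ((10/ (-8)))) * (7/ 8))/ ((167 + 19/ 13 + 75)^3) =-61516/ 158522585625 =-0.00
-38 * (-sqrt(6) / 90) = 19 * sqrt(6) / 45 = 1.03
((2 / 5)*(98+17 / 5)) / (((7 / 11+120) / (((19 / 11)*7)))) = 134862 / 33175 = 4.07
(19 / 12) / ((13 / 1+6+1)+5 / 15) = 19 / 244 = 0.08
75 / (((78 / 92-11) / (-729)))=2515050 / 467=5385.55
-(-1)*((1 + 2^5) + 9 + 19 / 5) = 229 / 5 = 45.80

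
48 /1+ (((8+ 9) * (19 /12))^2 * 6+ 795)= 5190.04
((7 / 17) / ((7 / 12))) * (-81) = -972 / 17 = -57.18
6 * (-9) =-54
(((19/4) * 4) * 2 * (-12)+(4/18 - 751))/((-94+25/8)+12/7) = 608216/44937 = 13.53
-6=-6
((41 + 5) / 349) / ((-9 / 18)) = -92 / 349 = -0.26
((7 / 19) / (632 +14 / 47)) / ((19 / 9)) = 329 / 1192022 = 0.00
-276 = -276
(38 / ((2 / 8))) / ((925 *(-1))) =-152 / 925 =-0.16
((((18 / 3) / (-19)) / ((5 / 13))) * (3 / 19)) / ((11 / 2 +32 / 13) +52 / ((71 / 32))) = -431964 / 104619605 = -0.00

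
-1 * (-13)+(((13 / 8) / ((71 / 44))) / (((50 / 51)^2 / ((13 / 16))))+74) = 498995259 / 5680000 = 87.85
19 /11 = 1.73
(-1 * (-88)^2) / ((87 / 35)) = -271040 / 87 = -3115.40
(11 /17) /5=11 /85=0.13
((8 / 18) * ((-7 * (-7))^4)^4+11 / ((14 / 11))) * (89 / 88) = 5504467528431700501185611314705 / 11088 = 496434661655095644046321400.00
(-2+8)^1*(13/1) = 78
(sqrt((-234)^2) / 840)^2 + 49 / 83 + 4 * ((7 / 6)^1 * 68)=1551973529 / 4880400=318.00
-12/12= -1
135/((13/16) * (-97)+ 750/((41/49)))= 88560/536299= 0.17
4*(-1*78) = -312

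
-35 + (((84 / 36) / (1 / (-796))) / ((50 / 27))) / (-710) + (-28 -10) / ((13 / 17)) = -9608394 / 115375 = -83.28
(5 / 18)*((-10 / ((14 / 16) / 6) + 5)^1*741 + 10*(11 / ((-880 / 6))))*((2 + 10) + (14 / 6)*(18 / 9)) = -54958375 / 252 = -218088.79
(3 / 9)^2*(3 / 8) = 1 / 24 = 0.04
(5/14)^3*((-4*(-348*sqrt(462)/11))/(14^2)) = 10875*sqrt(462)/369754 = 0.63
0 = 0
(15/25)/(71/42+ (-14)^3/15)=-14/4229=-0.00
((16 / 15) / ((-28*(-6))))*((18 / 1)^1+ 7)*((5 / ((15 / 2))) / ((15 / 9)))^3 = 16 / 1575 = 0.01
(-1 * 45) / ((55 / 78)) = -702 / 11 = -63.82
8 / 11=0.73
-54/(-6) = 9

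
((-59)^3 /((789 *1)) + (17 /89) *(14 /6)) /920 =-3041239 /10767220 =-0.28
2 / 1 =2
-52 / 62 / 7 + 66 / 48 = 2179 / 1736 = 1.26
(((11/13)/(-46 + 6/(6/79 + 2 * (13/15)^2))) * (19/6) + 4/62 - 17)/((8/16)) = -24327991904/715572039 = -34.00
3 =3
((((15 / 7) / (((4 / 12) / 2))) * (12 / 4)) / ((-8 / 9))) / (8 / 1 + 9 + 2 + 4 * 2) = -45 / 28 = -1.61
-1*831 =-831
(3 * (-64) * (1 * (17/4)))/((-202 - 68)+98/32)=13056/4271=3.06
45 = 45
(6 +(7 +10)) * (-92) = -2116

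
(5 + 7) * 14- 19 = 149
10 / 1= 10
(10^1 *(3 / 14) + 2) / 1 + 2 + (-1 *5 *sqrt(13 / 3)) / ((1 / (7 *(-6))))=43 / 7 + 70 *sqrt(39)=443.29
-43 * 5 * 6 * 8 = -10320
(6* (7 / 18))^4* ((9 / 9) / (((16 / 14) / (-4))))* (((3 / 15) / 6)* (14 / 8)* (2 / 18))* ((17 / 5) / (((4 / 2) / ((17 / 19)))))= -34000561 / 33242400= -1.02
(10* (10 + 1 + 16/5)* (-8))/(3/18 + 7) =-6816/43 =-158.51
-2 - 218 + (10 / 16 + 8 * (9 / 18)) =-1723 / 8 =-215.38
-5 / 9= -0.56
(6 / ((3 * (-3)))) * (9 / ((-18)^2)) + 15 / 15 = 53 / 54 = 0.98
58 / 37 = 1.57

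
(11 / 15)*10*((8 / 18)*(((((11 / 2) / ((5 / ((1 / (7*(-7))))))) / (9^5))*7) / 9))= -484 / 502211745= -0.00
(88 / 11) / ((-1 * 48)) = -1 / 6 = -0.17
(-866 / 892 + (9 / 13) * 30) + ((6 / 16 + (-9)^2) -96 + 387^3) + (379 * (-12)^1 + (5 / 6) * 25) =4032352292123 / 69576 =57956081.01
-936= -936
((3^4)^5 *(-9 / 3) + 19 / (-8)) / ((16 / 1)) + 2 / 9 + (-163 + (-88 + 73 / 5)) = -3765728514319 / 5760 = -653772311.51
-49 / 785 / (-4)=49 / 3140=0.02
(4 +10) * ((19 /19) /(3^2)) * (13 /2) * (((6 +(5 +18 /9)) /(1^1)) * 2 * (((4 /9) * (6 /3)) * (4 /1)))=75712 /81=934.72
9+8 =17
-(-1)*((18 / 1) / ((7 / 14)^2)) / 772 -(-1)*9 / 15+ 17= 17074 / 965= 17.69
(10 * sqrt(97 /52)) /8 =5 * sqrt(1261) /104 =1.71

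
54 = 54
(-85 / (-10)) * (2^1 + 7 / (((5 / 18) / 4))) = 4369 / 5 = 873.80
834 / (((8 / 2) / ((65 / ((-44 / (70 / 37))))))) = -948675 / 1628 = -582.72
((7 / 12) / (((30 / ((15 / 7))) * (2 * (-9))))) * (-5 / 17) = 5 / 7344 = 0.00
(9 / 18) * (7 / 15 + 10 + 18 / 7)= 1369 / 210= 6.52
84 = 84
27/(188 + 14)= 27/202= 0.13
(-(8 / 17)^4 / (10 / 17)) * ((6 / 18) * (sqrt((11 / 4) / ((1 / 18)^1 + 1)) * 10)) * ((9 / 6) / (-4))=768 * sqrt(418) / 93347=0.17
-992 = -992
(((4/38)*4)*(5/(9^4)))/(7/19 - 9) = -10/269001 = -0.00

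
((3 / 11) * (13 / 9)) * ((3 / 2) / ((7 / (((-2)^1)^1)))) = -13 / 77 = -0.17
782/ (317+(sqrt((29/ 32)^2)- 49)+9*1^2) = 25024/ 8893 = 2.81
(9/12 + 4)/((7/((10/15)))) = 19/42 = 0.45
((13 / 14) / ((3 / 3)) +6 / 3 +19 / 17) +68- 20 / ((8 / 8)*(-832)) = 1783883 / 24752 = 72.07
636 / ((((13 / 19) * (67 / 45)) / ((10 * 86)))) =467650800 / 871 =536912.51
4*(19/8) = 19/2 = 9.50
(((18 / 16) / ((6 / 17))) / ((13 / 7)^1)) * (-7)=-2499 / 208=-12.01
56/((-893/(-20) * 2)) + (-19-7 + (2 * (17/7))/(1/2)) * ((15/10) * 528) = -80623264/6251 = -12897.66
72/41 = 1.76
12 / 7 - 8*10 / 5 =-100 / 7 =-14.29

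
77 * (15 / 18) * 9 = 1155 / 2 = 577.50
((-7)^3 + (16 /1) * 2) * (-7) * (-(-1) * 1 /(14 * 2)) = 311 /4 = 77.75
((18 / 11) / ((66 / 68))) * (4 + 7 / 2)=1530 / 121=12.64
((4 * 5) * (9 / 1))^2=32400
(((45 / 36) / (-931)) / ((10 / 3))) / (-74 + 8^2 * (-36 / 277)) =831 / 169829296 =0.00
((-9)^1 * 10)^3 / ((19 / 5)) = -3645000 / 19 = -191842.11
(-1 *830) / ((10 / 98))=-8134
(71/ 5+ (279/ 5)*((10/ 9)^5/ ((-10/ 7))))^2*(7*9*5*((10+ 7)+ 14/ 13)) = 955479161604569/ 62178597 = 15366688.98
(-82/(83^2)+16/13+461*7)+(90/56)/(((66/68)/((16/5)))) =22297978225/6895889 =3233.52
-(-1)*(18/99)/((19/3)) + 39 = 8157/209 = 39.03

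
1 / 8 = 0.12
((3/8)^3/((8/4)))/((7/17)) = 459/7168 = 0.06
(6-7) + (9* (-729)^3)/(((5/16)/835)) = -9316687919473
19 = 19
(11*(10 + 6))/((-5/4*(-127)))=704/635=1.11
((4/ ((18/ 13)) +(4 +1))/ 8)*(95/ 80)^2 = 25631/ 18432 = 1.39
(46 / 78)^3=12167 / 59319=0.21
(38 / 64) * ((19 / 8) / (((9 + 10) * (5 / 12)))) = 57 / 320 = 0.18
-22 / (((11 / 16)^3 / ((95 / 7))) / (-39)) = 30351360 / 847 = 35833.96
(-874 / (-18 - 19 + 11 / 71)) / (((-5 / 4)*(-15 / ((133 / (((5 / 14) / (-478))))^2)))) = 40087217044.44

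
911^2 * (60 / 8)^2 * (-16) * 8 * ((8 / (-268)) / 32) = 373464450 / 67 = 5574096.27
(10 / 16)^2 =0.39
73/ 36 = 2.03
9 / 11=0.82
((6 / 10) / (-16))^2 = 9 / 6400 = 0.00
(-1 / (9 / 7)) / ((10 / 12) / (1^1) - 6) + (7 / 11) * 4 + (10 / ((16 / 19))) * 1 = 119249 / 8184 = 14.57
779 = 779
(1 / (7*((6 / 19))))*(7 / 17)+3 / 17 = 37 / 102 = 0.36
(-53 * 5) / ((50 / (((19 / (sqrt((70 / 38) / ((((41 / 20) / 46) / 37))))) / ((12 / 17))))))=-17119 * sqrt(9281006) / 14296800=-3.65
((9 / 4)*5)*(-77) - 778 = -6577 / 4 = -1644.25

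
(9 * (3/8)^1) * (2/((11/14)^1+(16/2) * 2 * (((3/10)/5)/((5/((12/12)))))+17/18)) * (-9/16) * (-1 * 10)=9568125/484384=19.75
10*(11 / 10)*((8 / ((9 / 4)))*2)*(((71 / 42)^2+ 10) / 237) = 3991856 / 940653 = 4.24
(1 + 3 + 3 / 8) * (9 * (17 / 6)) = 1785 / 16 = 111.56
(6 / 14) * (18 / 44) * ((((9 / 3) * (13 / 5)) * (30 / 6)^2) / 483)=1755 / 24794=0.07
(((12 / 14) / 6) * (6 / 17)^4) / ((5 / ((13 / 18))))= 936 / 2923235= 0.00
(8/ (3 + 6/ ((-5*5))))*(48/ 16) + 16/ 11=2568/ 253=10.15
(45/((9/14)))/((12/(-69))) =-805/2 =-402.50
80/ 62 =1.29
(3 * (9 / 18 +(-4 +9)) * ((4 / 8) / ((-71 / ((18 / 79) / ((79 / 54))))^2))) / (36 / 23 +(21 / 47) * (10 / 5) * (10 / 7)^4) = 240838019037 / 32075893497393523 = 0.00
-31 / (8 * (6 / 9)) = -93 / 16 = -5.81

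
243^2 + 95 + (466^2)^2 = 47156787480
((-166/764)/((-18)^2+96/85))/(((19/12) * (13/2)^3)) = -28220/18361618639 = -0.00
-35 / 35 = -1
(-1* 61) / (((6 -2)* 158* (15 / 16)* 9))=-122 / 10665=-0.01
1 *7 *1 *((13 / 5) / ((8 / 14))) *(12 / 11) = 1911 / 55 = 34.75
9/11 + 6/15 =67/55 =1.22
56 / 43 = 1.30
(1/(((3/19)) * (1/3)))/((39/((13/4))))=19/12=1.58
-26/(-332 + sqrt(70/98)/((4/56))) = sqrt(35)/2117 + 166/2117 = 0.08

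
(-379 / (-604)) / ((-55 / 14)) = -2653 / 16610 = -0.16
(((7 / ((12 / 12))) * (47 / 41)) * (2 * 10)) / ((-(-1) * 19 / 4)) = 26320 / 779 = 33.79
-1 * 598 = -598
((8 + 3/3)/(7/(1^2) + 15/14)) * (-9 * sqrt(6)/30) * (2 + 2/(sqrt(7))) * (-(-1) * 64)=3456 * sqrt(6) * (-7- sqrt(7))/565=-144.52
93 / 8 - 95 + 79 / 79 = -659 / 8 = -82.38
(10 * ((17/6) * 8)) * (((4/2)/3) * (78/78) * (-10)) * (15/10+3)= -6800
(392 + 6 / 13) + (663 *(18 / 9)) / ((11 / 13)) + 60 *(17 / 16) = 1157329 / 572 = 2023.30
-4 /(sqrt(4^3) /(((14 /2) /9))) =-7 /18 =-0.39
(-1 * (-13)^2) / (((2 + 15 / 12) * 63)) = -52 / 63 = -0.83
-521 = -521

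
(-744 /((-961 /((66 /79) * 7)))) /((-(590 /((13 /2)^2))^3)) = -3344978637 /2011892684000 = -0.00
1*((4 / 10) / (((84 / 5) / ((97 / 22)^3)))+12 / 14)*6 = 185143 / 10648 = 17.39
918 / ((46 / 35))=698.48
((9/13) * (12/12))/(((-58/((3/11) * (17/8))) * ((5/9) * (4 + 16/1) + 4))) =-243/530816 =-0.00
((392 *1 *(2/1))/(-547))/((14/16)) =-896/547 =-1.64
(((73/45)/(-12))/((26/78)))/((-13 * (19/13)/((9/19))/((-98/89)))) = -3577/321290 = -0.01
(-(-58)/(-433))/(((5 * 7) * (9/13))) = -754/136395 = -0.01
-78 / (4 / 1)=-39 / 2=-19.50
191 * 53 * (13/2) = 131599/2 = 65799.50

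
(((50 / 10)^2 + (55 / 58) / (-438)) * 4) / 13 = 635045 / 82563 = 7.69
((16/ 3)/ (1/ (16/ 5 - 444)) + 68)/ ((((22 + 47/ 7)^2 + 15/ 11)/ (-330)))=203032676/ 222573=912.21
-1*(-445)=445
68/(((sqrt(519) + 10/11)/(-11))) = 82280/62699 - 90508*sqrt(519)/62699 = -31.57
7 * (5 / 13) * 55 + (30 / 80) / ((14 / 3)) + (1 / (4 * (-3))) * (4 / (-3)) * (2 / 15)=29124707 / 196560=148.17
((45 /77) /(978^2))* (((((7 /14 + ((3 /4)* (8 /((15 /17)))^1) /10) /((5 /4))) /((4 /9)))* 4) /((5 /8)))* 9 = 19116 /255726625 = 0.00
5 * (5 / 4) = 25 / 4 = 6.25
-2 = -2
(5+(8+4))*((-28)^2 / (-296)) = -1666 / 37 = -45.03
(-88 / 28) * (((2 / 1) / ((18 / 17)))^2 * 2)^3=-4248212144 / 3720087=-1141.97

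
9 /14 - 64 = -887 /14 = -63.36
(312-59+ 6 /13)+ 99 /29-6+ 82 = 125494 /377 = 332.88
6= 6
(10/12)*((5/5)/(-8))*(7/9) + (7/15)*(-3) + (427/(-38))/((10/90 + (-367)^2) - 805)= -73242641857/49451435280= -1.48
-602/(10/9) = -2709/5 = -541.80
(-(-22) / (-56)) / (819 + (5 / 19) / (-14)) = -209 / 435698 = -0.00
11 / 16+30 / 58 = 1.20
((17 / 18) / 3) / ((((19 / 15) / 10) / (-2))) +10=860 / 171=5.03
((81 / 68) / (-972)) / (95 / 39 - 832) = 13 / 8800016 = 0.00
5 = 5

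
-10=-10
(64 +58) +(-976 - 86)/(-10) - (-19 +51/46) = 56601/230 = 246.09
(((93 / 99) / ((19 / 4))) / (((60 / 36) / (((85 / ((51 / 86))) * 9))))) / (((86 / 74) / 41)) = 1128648 / 209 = 5400.23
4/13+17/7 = 249/91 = 2.74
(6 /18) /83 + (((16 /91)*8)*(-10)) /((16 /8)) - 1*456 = -10491773 /22659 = -463.03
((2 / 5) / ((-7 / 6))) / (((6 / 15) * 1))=-6 / 7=-0.86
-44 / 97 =-0.45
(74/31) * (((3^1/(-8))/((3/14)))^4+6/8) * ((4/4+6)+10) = 1630997/3968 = 411.04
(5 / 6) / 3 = 0.28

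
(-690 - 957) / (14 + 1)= -549 / 5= -109.80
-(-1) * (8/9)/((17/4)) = 32/153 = 0.21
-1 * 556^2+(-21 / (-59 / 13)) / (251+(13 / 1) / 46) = -70274955286 / 227327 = -309135.98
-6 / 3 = -2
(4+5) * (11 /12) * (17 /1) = 561 /4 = 140.25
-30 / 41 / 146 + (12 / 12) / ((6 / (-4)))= -6031 / 8979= -0.67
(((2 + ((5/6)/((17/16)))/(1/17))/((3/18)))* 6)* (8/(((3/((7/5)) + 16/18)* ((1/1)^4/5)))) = 1391040/191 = 7282.93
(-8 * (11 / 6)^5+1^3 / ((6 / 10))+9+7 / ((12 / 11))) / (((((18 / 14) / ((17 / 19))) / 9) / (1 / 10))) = -8594537 / 92340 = -93.07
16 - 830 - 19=-833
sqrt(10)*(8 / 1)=8*sqrt(10)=25.30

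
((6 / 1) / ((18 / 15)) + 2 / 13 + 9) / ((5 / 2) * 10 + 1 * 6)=184 / 403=0.46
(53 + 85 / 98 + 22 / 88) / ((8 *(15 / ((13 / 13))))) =10607 / 23520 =0.45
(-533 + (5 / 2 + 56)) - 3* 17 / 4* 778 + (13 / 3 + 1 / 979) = -30514448 / 2937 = -10389.67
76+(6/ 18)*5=233/ 3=77.67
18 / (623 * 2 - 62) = 9 / 592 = 0.02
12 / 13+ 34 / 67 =1246 / 871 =1.43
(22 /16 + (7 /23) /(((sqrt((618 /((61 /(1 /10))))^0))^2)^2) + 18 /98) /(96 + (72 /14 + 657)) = 5599 /2278472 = 0.00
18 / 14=9 / 7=1.29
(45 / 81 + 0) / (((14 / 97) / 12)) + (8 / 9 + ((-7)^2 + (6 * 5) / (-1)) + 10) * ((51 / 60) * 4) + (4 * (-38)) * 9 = -384359 / 315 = -1220.19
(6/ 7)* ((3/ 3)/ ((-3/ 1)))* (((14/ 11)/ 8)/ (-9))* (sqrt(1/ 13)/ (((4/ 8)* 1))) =sqrt(13)/ 1287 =0.00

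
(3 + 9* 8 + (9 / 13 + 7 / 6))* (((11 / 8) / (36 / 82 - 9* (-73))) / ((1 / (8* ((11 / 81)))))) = 5948239 / 34060338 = 0.17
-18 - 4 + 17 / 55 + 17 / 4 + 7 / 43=-163451 / 9460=-17.28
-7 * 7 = -49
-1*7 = -7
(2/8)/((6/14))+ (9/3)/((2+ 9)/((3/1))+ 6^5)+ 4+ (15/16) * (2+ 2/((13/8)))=55432933/7281768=7.61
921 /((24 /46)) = 7061 /4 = 1765.25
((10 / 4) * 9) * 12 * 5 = 1350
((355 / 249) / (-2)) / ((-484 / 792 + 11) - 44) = 213 / 10043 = 0.02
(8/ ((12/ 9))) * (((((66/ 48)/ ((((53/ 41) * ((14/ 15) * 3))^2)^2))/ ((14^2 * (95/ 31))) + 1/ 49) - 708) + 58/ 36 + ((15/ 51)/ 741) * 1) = -12687648061890948041243/ 2993634761710564608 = -4238.21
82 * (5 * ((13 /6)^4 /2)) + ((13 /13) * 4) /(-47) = 275180051 /60912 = 4517.67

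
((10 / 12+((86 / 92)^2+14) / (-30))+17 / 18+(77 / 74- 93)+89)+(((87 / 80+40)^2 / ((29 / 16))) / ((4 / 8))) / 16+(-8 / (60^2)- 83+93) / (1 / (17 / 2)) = 130602421925 / 653894784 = 199.73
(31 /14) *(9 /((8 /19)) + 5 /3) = 2449 /48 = 51.02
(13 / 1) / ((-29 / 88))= -39.45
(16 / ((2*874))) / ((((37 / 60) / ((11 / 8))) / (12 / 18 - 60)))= -19580 / 16169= -1.21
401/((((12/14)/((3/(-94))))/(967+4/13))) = -35298025/2444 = -14442.73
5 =5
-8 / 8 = -1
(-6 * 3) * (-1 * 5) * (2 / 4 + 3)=315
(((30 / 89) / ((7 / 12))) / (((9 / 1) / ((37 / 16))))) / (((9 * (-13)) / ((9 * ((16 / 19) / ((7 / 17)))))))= -25160 / 1077167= -0.02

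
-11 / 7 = -1.57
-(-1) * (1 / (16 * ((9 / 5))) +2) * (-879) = -85849 / 48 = -1788.52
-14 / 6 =-7 / 3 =-2.33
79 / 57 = 1.39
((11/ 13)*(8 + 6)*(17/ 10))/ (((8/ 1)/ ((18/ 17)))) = 2.67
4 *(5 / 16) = 5 / 4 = 1.25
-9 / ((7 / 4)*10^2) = -9 / 175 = -0.05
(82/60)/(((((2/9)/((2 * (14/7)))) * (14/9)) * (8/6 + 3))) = 3321/910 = 3.65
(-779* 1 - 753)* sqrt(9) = -4596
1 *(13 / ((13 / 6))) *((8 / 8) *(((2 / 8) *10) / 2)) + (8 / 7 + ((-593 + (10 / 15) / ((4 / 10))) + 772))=7951 / 42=189.31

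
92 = 92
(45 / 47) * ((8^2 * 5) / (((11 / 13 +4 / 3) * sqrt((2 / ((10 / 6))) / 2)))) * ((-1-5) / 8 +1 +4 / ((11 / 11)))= 9360 * sqrt(15) / 47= 771.30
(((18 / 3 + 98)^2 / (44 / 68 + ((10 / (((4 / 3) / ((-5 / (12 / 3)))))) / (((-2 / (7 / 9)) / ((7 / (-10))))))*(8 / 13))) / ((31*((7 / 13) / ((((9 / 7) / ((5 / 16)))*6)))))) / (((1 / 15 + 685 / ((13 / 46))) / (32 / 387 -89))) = 48041513870598144 / 75607803539779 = 635.40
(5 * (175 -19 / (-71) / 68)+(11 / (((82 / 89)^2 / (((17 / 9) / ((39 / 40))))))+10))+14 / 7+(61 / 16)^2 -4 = 168214455556993 / 182314858752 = 922.66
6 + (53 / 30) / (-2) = 307 / 60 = 5.12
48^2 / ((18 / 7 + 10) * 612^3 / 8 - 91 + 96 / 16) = 16128 / 2521429613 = 0.00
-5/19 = -0.26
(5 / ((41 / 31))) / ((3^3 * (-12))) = -155 / 13284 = -0.01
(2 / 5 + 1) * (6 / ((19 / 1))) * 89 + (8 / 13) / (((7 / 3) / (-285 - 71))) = -471522 / 8645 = -54.54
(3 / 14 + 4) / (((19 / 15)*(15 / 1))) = 59 / 266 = 0.22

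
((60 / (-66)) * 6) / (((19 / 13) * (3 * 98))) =-130 / 10241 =-0.01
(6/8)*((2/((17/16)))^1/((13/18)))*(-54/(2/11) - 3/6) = -7560/13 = -581.54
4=4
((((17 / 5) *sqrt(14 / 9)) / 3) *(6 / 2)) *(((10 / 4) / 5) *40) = 68 *sqrt(14) / 3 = 84.81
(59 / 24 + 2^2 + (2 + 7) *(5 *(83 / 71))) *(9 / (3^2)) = 100645 / 1704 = 59.06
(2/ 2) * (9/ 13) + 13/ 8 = 241/ 104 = 2.32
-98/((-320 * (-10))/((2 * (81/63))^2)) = -81/400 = -0.20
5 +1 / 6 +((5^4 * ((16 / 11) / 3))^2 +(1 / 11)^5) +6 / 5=1331092282313 / 14494590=91833.73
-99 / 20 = -4.95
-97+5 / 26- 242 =-8809 / 26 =-338.81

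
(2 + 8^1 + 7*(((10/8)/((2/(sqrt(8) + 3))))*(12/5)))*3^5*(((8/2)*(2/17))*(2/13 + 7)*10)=37966320*sqrt(2)/221 + 75028680/221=582448.71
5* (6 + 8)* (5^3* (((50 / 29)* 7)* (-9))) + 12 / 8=-55124913 / 58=-950429.53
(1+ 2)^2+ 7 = 16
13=13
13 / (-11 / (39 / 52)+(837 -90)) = 3 / 169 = 0.02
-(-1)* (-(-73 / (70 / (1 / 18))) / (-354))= -73 / 446040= -0.00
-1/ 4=-0.25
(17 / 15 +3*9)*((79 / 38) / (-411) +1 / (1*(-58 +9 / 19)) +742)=2672506718609 / 128028555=20874.30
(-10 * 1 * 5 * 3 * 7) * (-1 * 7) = 7350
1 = 1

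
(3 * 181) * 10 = 5430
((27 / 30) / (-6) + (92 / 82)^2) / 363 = 37277 / 12204060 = 0.00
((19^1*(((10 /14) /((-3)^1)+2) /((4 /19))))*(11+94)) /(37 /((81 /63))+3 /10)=3005325 /5234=574.19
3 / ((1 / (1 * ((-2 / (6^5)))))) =-1 / 1296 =-0.00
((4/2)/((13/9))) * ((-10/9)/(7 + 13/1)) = -1/13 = -0.08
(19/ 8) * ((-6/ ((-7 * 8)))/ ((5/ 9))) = 513/ 1120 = 0.46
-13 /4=-3.25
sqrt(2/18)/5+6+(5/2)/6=389/60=6.48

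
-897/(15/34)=-10166/5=-2033.20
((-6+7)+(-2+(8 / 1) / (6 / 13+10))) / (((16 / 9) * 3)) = -3 / 68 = -0.04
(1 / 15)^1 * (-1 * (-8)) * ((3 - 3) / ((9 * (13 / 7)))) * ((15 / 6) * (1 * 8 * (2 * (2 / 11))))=0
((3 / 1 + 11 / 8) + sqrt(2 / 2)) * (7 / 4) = 301 / 32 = 9.41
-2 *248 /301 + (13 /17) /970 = -8175127 /4963490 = -1.65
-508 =-508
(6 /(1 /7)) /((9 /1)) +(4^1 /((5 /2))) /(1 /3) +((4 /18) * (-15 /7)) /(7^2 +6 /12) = 98306 /10395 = 9.46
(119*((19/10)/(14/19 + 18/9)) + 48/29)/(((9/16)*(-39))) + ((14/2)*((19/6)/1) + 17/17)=25572671/1323270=19.33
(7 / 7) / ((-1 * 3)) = -1 / 3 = -0.33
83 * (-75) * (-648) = 4033800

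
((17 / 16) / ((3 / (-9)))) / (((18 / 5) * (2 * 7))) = -85 / 1344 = -0.06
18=18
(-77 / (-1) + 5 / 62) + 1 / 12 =28705 / 372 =77.16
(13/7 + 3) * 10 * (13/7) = 4420/49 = 90.20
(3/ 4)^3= 27/ 64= 0.42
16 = 16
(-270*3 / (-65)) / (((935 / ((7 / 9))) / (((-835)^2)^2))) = 12250292055750 / 2431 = 5039198706.60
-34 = -34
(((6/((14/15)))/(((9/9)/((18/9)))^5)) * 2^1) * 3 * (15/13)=1424.18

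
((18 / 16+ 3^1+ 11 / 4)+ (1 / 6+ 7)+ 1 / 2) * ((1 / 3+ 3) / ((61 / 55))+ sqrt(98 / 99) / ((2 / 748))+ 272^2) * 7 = 290717 * sqrt(22) / 36+ 16538648273 / 2196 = 7569137.92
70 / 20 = 7 / 2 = 3.50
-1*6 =-6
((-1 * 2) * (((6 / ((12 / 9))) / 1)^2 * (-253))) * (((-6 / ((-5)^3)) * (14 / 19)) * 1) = 860706 / 2375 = 362.40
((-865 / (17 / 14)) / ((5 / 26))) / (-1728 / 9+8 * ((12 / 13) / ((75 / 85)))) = 1023295 / 50728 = 20.17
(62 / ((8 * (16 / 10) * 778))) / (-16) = -155 / 398336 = -0.00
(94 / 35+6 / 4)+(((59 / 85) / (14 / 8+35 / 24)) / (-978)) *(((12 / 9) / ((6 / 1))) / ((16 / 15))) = 13396252 / 3200505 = 4.19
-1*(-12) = 12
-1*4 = -4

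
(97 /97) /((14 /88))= 44 /7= 6.29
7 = 7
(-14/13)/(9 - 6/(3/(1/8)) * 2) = -0.13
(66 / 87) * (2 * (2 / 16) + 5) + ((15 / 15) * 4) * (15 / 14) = 3357 / 406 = 8.27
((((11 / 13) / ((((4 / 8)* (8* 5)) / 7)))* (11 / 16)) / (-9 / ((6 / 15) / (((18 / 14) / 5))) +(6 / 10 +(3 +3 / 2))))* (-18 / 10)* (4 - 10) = -53361 / 16640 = -3.21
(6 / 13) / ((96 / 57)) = 57 / 208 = 0.27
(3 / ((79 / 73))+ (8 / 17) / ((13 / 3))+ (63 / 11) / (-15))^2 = 5758012971396 / 922070460025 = 6.24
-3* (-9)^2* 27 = -6561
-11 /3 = -3.67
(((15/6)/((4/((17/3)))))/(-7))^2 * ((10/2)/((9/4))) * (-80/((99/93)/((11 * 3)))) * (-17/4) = 5995.80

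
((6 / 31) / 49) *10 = 0.04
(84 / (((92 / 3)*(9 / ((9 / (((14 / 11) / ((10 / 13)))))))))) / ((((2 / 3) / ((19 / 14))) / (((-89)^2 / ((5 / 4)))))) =44698203 / 2093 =21356.05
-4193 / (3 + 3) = -4193 / 6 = -698.83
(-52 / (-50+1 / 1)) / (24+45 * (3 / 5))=52 / 2499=0.02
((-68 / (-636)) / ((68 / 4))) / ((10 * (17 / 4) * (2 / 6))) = 2 / 4505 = 0.00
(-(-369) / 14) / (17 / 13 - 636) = -4797 / 115514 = -0.04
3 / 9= 1 / 3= 0.33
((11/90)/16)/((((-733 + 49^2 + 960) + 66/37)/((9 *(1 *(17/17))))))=0.00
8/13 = 0.62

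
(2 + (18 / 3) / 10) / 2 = 13 / 10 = 1.30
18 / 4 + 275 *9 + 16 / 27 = 133925 / 54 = 2480.09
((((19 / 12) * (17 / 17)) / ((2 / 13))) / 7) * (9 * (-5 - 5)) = -3705 / 28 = -132.32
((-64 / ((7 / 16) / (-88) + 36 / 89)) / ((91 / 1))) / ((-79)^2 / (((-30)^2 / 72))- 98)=-227840 / 51937431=-0.00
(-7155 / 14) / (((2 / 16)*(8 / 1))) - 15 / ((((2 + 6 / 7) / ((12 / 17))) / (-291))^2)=-1578800457 / 20230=-78042.53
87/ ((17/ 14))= 1218/ 17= 71.65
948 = 948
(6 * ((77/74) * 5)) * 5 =5775/37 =156.08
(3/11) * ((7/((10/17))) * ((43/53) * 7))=107457/5830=18.43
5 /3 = 1.67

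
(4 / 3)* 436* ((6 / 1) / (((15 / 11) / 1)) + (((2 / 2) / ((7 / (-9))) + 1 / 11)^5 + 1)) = 69985143561776 / 40601762355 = 1723.70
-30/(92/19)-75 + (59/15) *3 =-15961/230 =-69.40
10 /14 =5 /7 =0.71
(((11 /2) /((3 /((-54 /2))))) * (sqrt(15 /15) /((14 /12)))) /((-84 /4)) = 99 /49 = 2.02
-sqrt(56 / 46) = -2 * sqrt(161) / 23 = -1.10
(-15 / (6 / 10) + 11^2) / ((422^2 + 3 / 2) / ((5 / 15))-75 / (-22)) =352 / 1958953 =0.00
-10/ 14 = -5/ 7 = -0.71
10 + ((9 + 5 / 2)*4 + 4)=60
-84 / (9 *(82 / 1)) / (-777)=2 / 13653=0.00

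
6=6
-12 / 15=-4 / 5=-0.80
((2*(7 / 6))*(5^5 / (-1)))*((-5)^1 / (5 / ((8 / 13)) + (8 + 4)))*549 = 22875000 / 23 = 994565.22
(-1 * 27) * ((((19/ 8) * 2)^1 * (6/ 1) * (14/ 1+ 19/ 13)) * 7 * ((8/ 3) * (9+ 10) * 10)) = -548561160/ 13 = -42197012.31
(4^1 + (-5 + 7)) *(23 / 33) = 46 / 11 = 4.18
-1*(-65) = 65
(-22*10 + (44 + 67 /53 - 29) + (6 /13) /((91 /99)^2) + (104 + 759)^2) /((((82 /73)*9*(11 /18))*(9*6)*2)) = 1115.90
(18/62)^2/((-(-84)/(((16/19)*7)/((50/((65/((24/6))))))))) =0.00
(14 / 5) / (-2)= -7 / 5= -1.40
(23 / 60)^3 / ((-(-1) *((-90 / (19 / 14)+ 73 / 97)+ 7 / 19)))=-22423781 / 25953264000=-0.00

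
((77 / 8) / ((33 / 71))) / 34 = 497 / 816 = 0.61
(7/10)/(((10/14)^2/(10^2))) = 137.20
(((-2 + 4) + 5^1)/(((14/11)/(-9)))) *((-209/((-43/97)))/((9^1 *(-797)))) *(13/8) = 2899039/548336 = 5.29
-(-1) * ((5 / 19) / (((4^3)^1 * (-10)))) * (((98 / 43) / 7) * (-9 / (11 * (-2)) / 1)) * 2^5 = -63 / 35948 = -0.00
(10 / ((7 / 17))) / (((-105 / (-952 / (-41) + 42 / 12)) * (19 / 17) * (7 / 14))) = -180914 / 16359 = -11.06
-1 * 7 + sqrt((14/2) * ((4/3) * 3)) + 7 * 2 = 2 * sqrt(7) + 7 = 12.29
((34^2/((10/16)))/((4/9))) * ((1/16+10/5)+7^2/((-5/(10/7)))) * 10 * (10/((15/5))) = -1655970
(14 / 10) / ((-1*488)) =-7 / 2440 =-0.00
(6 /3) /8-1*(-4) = 17 /4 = 4.25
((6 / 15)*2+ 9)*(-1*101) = -4949 / 5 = -989.80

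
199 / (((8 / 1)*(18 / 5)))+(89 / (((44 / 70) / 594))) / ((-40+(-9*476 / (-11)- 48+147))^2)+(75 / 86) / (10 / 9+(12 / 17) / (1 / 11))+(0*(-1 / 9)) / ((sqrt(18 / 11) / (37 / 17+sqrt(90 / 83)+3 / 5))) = 759780795209675 / 102311146847952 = 7.43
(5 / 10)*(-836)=-418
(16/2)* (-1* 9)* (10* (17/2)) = -6120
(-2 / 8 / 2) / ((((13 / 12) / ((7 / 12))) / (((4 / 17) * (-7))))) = 49 / 442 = 0.11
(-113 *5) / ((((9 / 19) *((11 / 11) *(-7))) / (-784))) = -1202320 / 9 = -133591.11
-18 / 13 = -1.38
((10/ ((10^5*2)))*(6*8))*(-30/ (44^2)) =-9/ 242000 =-0.00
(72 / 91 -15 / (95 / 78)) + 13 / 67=-1312565 / 115843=-11.33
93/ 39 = 31/ 13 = 2.38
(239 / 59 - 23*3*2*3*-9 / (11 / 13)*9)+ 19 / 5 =128628366 / 3245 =39638.94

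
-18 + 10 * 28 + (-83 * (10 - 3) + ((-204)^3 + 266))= -8489717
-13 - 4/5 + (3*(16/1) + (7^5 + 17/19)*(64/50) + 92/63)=128975347/5985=21549.77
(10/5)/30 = 1/15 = 0.07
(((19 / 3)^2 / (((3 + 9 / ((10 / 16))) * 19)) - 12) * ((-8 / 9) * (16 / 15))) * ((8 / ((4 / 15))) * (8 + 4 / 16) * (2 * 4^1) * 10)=523832320 / 2349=223002.26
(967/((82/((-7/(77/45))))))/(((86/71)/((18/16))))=-27806085/620576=-44.81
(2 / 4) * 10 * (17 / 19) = 85 / 19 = 4.47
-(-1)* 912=912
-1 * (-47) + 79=126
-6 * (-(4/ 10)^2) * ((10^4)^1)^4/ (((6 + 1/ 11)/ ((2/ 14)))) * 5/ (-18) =-88000000000000000/ 1407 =-62544420753375.98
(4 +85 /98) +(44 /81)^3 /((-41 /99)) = 1062992941 /237258882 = 4.48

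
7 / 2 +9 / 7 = 67 / 14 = 4.79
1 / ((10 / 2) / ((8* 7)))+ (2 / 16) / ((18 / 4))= 2021 / 180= 11.23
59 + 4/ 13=771/ 13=59.31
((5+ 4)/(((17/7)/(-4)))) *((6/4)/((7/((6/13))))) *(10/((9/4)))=-1440/221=-6.52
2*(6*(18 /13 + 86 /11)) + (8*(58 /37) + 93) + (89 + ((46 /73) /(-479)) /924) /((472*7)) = 504137065652417 /2333956615536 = 216.00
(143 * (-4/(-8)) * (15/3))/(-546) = -55/84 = -0.65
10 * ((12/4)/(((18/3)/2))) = 10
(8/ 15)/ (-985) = -8/ 14775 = -0.00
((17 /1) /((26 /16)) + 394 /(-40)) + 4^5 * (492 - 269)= 59371679 /260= 228352.61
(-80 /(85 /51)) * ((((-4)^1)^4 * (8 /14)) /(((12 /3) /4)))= -49152 /7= -7021.71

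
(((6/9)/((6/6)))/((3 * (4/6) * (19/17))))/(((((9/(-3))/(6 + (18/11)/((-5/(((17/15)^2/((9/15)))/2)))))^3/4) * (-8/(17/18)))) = 29264098609709/31110211687500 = 0.94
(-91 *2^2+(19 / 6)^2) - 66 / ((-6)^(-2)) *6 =-14609.97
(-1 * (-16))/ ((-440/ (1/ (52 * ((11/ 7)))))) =-7/ 15730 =-0.00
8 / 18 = 4 / 9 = 0.44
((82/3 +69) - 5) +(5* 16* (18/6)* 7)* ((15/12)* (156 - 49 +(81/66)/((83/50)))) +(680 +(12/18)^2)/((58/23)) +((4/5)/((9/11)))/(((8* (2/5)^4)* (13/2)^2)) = 73008668644339/322172136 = 226613.85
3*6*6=108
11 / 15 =0.73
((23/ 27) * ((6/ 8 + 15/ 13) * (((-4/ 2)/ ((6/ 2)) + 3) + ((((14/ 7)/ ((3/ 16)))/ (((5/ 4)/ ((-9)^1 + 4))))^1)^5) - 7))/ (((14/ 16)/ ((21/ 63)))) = -17386027779394/ 199017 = -87359510.89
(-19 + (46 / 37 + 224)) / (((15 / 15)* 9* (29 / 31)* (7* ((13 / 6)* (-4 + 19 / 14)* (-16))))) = 18197 / 476412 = 0.04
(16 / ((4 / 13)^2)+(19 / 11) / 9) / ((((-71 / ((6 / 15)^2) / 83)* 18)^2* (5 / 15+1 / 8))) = 29540032 / 741102615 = 0.04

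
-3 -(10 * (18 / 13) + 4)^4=-101435.83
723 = 723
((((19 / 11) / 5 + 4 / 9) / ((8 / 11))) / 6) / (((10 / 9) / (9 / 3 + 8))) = 4301 / 2400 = 1.79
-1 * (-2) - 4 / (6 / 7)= -8 / 3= -2.67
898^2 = 806404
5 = 5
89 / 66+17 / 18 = 227 / 99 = 2.29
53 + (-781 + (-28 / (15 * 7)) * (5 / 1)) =-2188 / 3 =-729.33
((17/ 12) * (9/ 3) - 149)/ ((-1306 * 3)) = 193/ 5224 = 0.04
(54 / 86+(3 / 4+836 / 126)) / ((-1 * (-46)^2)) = -86827 / 22928976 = -0.00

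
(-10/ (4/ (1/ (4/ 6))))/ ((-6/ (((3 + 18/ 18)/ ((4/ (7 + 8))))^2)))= 1125/ 8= 140.62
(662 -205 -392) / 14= 65 / 14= 4.64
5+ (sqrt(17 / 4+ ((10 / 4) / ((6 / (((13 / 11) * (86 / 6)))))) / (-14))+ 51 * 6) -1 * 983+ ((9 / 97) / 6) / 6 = -260735 / 388+ sqrt(3198118) / 924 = -670.06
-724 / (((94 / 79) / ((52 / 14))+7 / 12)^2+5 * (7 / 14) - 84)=109961826624 / 12254266775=8.97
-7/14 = -1/2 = -0.50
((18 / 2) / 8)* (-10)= -45 / 4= -11.25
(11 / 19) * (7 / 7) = 11 / 19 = 0.58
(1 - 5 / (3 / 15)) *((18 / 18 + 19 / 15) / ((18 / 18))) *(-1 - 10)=598.40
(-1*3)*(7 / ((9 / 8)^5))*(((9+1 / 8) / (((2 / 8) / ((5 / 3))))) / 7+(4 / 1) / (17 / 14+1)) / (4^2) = -13995008 / 1830519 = -7.65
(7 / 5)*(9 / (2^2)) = 63 / 20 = 3.15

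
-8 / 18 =-4 / 9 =-0.44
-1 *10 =-10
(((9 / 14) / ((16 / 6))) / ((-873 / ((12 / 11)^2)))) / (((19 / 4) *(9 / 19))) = -12 / 82159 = -0.00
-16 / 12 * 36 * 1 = -48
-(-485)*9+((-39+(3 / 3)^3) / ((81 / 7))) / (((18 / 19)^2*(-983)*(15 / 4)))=422278685951 / 96741945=4365.00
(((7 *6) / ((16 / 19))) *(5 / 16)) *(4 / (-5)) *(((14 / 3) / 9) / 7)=-133 / 144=-0.92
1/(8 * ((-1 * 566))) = -1/4528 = -0.00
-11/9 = -1.22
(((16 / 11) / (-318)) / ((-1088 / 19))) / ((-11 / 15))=-95 / 872168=-0.00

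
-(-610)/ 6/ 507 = 305/ 1521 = 0.20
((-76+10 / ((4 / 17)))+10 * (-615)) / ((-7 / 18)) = 111303 / 7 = 15900.43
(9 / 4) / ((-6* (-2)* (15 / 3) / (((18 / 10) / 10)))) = 27 / 4000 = 0.01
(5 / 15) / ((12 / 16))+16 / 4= 40 / 9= 4.44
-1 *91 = -91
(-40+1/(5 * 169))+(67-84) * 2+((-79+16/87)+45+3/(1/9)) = -5941108/73515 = -80.81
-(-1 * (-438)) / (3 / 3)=-438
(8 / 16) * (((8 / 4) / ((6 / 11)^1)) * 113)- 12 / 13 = 206.24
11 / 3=3.67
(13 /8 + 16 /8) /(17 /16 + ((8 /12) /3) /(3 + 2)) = 2610 /797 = 3.27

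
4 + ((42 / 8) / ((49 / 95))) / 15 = 131 / 28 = 4.68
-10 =-10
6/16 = 3/8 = 0.38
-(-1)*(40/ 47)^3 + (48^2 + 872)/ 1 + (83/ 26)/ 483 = 4141710456493/ 1303809234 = 3176.62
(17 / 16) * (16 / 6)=17 / 6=2.83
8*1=8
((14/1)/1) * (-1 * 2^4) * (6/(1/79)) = -106176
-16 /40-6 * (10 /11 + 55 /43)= -31996 /2365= -13.53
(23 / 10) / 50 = 23 / 500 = 0.05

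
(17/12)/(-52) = -17/624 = -0.03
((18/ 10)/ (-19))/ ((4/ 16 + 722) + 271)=-36/ 377435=-0.00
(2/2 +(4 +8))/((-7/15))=-195/7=-27.86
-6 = -6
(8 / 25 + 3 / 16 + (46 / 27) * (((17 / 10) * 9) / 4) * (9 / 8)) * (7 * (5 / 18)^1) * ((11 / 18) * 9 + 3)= 746249 / 5760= 129.56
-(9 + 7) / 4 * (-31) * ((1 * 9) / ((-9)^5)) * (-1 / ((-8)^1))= -31 / 13122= -0.00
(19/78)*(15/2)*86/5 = 817/26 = 31.42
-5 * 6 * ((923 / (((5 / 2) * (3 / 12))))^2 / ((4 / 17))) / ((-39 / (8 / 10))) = 142599808 / 25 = 5703992.32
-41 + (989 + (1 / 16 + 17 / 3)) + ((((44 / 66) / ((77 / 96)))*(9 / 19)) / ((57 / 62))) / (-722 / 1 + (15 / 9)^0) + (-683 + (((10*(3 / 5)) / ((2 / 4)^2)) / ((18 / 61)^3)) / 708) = 3752131752133139 / 13792173584112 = 272.05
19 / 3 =6.33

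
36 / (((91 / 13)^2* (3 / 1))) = 12 / 49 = 0.24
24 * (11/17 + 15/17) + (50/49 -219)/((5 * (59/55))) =-3.93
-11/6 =-1.83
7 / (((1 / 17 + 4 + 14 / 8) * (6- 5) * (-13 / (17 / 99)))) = -8092 / 508365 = -0.02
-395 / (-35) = 79 / 7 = 11.29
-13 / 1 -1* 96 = -109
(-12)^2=144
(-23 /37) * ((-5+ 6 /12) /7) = 207 /518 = 0.40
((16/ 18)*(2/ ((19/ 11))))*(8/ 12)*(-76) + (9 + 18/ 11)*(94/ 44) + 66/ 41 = -7451539/ 267894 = -27.82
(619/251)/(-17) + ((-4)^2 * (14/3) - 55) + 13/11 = 2915269/140811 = 20.70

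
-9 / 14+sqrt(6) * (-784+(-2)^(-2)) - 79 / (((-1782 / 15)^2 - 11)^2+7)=-3135 * sqrt(6) / 4 - 559347029557 / 870094841672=-1920.43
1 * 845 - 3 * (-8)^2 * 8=-691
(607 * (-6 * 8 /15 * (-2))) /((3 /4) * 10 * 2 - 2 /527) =10236448 /39515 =259.05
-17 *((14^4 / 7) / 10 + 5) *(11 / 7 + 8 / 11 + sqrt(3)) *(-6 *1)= 282438 *sqrt(3) / 5 + 49991526 / 385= 227687.51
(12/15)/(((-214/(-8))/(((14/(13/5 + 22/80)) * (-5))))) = -1792/2461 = -0.73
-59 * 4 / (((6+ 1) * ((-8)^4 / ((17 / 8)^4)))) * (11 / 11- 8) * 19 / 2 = 93627041 / 8388608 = 11.16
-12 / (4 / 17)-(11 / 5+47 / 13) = -3693 / 65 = -56.82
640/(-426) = -320/213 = -1.50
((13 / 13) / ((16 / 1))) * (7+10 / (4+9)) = 101 / 208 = 0.49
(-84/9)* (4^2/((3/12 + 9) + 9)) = -1792/219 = -8.18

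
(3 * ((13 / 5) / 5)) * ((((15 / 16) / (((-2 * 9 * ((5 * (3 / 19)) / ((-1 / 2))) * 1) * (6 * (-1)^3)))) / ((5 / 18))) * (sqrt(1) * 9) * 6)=-6669 / 4000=-1.67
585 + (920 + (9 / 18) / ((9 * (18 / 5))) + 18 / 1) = 493457 / 324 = 1523.02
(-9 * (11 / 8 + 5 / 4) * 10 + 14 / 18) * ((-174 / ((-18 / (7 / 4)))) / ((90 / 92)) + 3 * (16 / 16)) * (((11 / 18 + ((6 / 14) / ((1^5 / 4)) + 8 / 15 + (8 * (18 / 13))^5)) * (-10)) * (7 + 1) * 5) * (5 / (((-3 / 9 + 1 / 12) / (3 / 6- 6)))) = 28470728740775451030670 / 812017791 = 35061705613264.64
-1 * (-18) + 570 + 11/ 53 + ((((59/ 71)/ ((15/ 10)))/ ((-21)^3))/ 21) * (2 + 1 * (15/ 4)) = 2582814572629/ 4390992018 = 588.21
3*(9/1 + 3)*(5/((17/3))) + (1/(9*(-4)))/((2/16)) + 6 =5744/153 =37.54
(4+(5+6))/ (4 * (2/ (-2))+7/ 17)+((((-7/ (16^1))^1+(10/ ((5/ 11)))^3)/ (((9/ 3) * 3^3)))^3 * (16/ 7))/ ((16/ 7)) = 413725271298509/ 182145024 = 2271405.84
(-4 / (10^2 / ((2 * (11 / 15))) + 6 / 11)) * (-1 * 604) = 35.15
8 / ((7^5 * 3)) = 8 / 50421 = 0.00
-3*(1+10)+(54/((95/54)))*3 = 5613/95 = 59.08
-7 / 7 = -1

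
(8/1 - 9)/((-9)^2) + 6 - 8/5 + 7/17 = 4.80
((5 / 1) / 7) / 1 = 5 / 7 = 0.71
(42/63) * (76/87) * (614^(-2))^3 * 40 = 95/218509719838984989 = 0.00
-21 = -21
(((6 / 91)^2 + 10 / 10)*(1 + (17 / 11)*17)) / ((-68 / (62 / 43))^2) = 599447775 / 48675477851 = 0.01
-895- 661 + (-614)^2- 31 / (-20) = 7508831 / 20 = 375441.55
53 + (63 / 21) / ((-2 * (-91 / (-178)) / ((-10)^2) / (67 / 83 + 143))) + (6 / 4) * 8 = -318200255 / 7553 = -42128.99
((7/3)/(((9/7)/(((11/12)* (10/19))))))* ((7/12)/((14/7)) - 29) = -1856855/73872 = -25.14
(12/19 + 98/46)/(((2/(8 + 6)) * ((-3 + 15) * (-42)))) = -1207/31464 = -0.04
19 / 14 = 1.36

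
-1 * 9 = -9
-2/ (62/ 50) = -50/ 31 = -1.61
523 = 523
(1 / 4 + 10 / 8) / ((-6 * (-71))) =1 / 284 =0.00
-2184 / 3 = -728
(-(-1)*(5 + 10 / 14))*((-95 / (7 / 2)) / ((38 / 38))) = -7600 / 49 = -155.10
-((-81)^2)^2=-43046721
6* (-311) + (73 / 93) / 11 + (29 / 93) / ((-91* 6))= -1042229689 / 558558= -1865.93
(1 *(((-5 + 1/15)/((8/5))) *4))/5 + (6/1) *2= 143/15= 9.53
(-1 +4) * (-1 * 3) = -9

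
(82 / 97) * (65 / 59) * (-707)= -3768310 / 5723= -658.45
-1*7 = -7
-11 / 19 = -0.58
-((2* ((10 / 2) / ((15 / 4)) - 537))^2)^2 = -106704685401616 / 81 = -1317341795081.68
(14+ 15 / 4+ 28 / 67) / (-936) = -541 / 27872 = -0.02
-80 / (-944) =0.08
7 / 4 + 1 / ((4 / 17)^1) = 6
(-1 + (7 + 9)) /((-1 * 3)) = -5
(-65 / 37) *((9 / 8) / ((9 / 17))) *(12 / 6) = -1105 / 148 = -7.47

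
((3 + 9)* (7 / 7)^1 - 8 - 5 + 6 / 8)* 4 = -1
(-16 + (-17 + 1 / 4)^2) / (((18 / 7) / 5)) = 49385 / 96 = 514.43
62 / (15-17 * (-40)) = 62 / 695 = 0.09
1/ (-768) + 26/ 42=1107/ 1792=0.62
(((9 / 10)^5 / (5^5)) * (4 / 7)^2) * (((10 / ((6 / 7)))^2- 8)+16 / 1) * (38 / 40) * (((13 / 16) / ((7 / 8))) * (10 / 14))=2101875399 / 375156250000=0.01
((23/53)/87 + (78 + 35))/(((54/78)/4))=27095432/41499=652.92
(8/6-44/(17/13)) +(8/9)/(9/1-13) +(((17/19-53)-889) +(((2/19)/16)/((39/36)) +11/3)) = -73312157/75582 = -969.97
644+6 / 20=6443 / 10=644.30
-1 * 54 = -54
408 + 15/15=409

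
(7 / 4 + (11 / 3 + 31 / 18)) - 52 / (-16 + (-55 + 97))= 185 / 36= 5.14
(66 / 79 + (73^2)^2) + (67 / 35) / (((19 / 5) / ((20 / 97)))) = 28942891821465 / 1019179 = 28398241.94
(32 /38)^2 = 256 /361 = 0.71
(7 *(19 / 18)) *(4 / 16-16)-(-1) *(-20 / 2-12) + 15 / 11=-12057 / 88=-137.01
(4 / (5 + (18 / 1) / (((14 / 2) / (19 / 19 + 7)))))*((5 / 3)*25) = 3500 / 537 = 6.52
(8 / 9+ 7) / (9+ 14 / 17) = 1207 / 1503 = 0.80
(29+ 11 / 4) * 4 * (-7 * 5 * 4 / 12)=-4445 / 3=-1481.67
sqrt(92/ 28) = sqrt(161)/ 7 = 1.81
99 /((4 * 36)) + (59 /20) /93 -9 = -61609 /7440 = -8.28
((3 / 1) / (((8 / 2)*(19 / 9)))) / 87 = 9 / 2204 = 0.00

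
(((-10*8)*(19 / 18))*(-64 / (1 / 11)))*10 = 5350400 / 9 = 594488.89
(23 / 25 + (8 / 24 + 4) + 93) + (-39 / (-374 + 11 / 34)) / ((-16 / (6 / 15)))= 24965509 / 254100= 98.25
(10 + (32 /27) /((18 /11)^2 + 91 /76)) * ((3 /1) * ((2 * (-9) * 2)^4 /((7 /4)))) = 7402046810112 /249445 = 29674063.66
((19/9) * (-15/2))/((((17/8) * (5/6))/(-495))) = 75240/17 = 4425.88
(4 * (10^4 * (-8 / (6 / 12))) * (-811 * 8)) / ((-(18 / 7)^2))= -627974320.99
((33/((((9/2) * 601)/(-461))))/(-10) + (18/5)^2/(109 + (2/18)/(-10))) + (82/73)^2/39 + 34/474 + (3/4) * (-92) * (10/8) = -33088902755284241/387165469410564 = -85.46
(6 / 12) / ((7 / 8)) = 4 / 7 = 0.57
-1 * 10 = -10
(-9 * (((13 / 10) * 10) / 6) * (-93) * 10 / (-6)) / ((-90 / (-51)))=-6851 / 4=-1712.75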